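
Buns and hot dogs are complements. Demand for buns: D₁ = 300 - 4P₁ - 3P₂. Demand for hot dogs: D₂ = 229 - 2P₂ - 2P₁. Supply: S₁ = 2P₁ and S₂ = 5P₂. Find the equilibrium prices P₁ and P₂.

Market 1: 300 - 4P₁ - 3P₂ = 2P₁ → 6P₁ + 3P₂ = 300.
Market 2: 7P₂ + 2P₁ = 229.
Eliminating P₂: 7×(1) − 3×(2) gives 36P₁ = 1413, so P₁ = 39.25.
Back-substitute into (2): P₂ = (229 − 2×39.25) / 7 = 21.5.

P₁ = 39.25, P₂ = 21.5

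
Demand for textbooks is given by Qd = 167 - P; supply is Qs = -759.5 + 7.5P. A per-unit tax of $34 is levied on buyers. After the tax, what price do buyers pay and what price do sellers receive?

Pre-tax equilibrium: P* = 109, Q* = 58.
Tax on buyers shifts demand to Qd = 167 − 1(P + 34) = 133 - P.
133 - P = -759.5 + 7.5P gives seller price Ps = 105; buyers pay Pb = 105 + 34 = 139.
New quantity: Q = 167 − 1(139) = 28.

Buyers pay $139, sellers receive $105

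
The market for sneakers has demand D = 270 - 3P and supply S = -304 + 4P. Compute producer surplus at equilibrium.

Producer surplus = 72

Equilibrium: 270 - 3P = -304 + 4P gives P* = 82, Q* = 24.
Supply starts at P = 76 (where S = 0).
PS = ½(82 − 76)(24) = 72.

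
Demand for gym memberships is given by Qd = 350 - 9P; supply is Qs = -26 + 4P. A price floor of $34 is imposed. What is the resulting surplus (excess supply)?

Equilibrium price would be P* = 376/13, so the floor at 34 binds.
At P = 34: Qd = 44, Qs = 110.
Surplus = 110 − 44 = 66.

Surplus = 66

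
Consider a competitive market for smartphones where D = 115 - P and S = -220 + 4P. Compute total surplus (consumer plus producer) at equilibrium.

Equilibrium: 115 - P = -220 + 4P gives P* = 67, Q* = 48.
Demand choke price: P = 115; supply starts at P = 55.
CS = ½(115 − 67)(48) = 1152; PS = ½(67 − 55)(48) = 288.

Total surplus = 1440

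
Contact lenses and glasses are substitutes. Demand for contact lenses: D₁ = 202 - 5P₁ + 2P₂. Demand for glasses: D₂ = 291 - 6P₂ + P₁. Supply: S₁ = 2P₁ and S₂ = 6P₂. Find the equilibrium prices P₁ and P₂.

P₁ = 1503/41, P₂ = 2239/82

Market 1: 202 - 5P₁ + 2P₂ = 2P₁ → 7P₁ - 2P₂ = 202.
Market 2: 12P₂ - P₁ = 291.
Eliminating P₂: 12×(1) + 2×(2) gives 82P₁ = 3006, so P₁ = 1503/41.
Back-substitute into (2): P₂ = (291 + 1×1503/41) / 12 = 2239/82.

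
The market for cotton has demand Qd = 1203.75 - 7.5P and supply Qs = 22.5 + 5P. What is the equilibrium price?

P* = 94.5

Set Qd = Qs: 1203.75 - 7.5P = 22.5 + 5P.
1181.25 = 12.5P, so P* = 94.5.
Q* = 1203.75 − 7.5(94.5) = 495.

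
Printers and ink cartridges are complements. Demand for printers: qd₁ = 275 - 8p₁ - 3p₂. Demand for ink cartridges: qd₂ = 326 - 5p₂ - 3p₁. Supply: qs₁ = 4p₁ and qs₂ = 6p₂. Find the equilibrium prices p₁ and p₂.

p₁ = 2047/123, p₂ = 1029/41

Market 1: 275 - 8p₁ - 3p₂ = 4p₁ → 12p₁ + 3p₂ = 275.
Market 2: 11p₂ + 3p₁ = 326.
Eliminating p₂: 11×(1) − 3×(2) gives 123p₁ = 2047, so p₁ = 2047/123.
Back-substitute into (2): p₂ = (326 − 3×2047/123) / 11 = 1029/41.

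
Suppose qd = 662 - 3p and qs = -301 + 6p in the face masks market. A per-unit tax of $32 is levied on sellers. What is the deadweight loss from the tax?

Deadweight loss = 1024

Pre-tax equilibrium: p* = 107, q* = 341.
Tax on sellers shifts supply to qs = -301 + 6(p − 32) = -493 + 6p.
662 - 3p = -493 + 6p gives buyer price pb = 385/3; sellers receive ps = 385/3 − 32 = 289/3.
New quantity: q = 662 − 3(385/3) = 277.
DWL = ½ × 32 × (341 − 277) = 1024.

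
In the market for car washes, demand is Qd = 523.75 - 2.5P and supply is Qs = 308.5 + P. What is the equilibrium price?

Set Qd = Qs: 523.75 - 2.5P = 308.5 + P.
215.25 = 3.5P, so P* = 61.5.
Q* = 523.75 − 2.5(61.5) = 370.

P* = 61.5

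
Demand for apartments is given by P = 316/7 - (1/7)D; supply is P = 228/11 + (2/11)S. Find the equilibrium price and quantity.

P* = 34.4, Q* = 75.2

Set the two price expressions equal: 316/7 - (1/7)Q = 228/11 + (2/11)Q.
1880/77 = (25/77)Q, so Q* = 75.2.
P* = 316/7 − (1/7)(75.2) = 34.4.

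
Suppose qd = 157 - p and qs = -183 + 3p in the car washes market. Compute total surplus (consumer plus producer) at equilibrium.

Equilibrium: 157 - p = -183 + 3p gives p* = 85, q* = 72.
Demand choke price: p = 157; supply starts at p = 61.
CS = ½(157 − 85)(72) = 2592; PS = ½(85 − 61)(72) = 864.

Total surplus = 3456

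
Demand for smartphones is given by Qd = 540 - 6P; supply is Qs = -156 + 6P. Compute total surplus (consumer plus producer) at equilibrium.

Equilibrium: 540 - 6P = -156 + 6P gives P* = 58, Q* = 192.
Demand choke price: P = 90; supply starts at P = 26.
CS = ½(90 − 58)(192) = 3072; PS = ½(58 − 26)(192) = 3072.

Total surplus = 6144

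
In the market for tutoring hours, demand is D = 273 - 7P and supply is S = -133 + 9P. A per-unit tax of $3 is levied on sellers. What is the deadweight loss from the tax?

Pre-tax equilibrium: P* = 25.375, Q* = 95.375.
Tax on sellers shifts supply to S = -133 + 9(P − 3) = -160 + 9P.
273 - 7P = -160 + 9P gives buyer price Pb = 27.0625; sellers receive Ps = 27.0625 − 3 = 24.0625.
New quantity: Q = 273 − 7(27.0625) = 83.5625.
DWL = ½ × 3 × (95.375 − 83.5625) = 17.71875.

Deadweight loss = 17.71875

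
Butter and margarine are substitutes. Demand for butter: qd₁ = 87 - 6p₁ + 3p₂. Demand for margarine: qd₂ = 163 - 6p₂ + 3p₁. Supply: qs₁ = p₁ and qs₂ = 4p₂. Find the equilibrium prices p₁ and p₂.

p₁ = 1359/61, p₂ = 1402/61

Market 1: 87 - 6p₁ + 3p₂ = p₁ → 7p₁ - 3p₂ = 87.
Market 2: 10p₂ - 3p₁ = 163.
Eliminating p₂: 10×(1) + 3×(2) gives 61p₁ = 1359, so p₁ = 1359/61.
Back-substitute into (2): p₂ = (163 + 3×1359/61) / 10 = 1402/61.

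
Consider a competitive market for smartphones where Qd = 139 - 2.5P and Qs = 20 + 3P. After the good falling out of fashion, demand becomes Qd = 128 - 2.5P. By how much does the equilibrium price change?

Original equilibrium: P* = 238/11, Q* = 934/11.
New equilibrium: 128 - 2.5P = 20 + 3P, so 108 = 5.5P and P' = 216/11; Q' = 128 − 2.5(216/11) = 868/11.
Change in price: 216/11 − 238/11 = -2.

ΔP = -2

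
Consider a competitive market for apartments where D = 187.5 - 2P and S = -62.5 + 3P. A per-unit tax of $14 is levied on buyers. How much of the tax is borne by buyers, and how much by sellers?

Pre-tax equilibrium: P* = 50, Q* = 87.5.
Tax on buyers shifts demand to D = 187.5 − 2(P + 14) = 159.5 - 2P.
159.5 - 2P = -62.5 + 3P gives seller price Ps = 44.4; buyers pay Pb = 44.4 + 14 = 58.4.
New quantity: Q = 187.5 − 2(58.4) = 70.7.
Buyer burden = 58.4 − 50 = 8.4; seller burden = 50 − 44.4 = 5.6.

Buyers bear $8.4, sellers bear $5.6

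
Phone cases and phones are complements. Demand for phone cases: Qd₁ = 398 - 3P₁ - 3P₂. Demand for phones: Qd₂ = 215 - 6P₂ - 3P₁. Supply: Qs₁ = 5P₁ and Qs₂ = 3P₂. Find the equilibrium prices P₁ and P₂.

P₁ = 979/21, P₂ = 526/63

Market 1: 398 - 3P₁ - 3P₂ = 5P₁ → 8P₁ + 3P₂ = 398.
Market 2: 9P₂ + 3P₁ = 215.
Eliminating P₂: 9×(1) − 3×(2) gives 63P₁ = 2937, so P₁ = 979/21.
Back-substitute into (2): P₂ = (215 − 3×979/21) / 9 = 526/63.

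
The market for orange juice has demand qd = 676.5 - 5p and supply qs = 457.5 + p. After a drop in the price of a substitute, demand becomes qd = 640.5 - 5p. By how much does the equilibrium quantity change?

Original equilibrium: p* = 36.5, q* = 494.
New equilibrium: 640.5 - 5p = 457.5 + p, so 183 = 6p and p' = 30.5; q' = 640.5 − 5(30.5) = 488.
Change in quantity: 488 − 494 = -6.

Δq = -6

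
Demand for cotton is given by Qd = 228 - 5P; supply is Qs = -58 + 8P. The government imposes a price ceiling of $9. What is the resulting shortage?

Equilibrium price would be P* = 22, so the ceiling at 9 binds.
At P = 9: Qd = 228 − 5(9) = 183, Qs = -58 + 8(9) = 14.
Shortage = 183 − 14 = 169.

Shortage = 169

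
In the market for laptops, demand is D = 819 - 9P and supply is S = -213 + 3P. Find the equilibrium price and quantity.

P* = 86, Q* = 45

Set D = S: 819 - 9P = -213 + 3P.
1032 = 12P, so P* = 86.
Q* = 819 − 9(86) = 45.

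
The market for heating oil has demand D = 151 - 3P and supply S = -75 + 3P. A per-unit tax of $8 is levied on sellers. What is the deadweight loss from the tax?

Deadweight loss = 48

Pre-tax equilibrium: P* = 113/3, Q* = 38.
Tax on sellers shifts supply to S = -75 + 3(P − 8) = -99 + 3P.
151 - 3P = -99 + 3P gives buyer price Pb = 125/3; sellers receive Ps = 125/3 − 8 = 101/3.
New quantity: Q = 151 − 3(125/3) = 26.
DWL = ½ × 8 × (38 − 26) = 48.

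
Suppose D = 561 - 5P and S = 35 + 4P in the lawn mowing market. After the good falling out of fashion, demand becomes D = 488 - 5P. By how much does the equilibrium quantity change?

Original equilibrium: P* = 526/9, Q* = 2419/9.
New equilibrium: 488 - 5P = 35 + 4P, so 453 = 9P and P' = 151/3; Q' = 488 − 5(151/3) = 709/3.
Change in quantity: 709/3 − 2419/9 = -292/9.

ΔQ = -292/9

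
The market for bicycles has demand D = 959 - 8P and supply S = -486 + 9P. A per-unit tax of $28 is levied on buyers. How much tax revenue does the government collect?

Tax revenue = 76356/17

Pre-tax equilibrium: P* = 85, Q* = 279.
Tax on buyers shifts demand to D = 959 − 8(P + 28) = 735 - 8P.
735 - 8P = -486 + 9P gives seller price Ps = 1221/17; buyers pay Pb = 1221/17 + 28 = 1697/17.
New quantity: Q = 959 − 8(1697/17) = 2727/17.
Revenue = 28 × 2727/17 = 76356/17.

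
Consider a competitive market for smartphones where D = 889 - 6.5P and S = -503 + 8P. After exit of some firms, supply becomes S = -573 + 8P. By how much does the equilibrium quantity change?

Original equilibrium: P* = 96, Q* = 265.
New equilibrium: 889 - 6.5P = -573 + 8P, so 1462 = 14.5P and P' = 2924/29; Q' = 889 − 6.5(2924/29) = 6775/29.
Change in quantity: 6775/29 − 265 = -910/29.

ΔQ = -910/29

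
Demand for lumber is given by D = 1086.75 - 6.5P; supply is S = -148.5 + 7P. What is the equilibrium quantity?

Q* = 492

Set D = S: 1086.75 - 6.5P = -148.5 + 7P.
1235.25 = 13.5P, so P* = 91.5.
Q* = 1086.75 − 6.5(91.5) = 492.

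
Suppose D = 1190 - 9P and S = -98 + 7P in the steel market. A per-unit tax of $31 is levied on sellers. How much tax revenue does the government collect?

Tax revenue = 10646.5625

Pre-tax equilibrium: P* = 80.5, Q* = 465.5.
Tax on sellers shifts supply to S = -98 + 7(P − 31) = -315 + 7P.
1190 - 9P = -315 + 7P gives buyer price Pb = 94.0625; sellers receive Ps = 94.0625 − 31 = 63.0625.
New quantity: Q = 1190 − 9(94.0625) = 343.4375.
Revenue = 31 × 343.4375 = 10646.5625.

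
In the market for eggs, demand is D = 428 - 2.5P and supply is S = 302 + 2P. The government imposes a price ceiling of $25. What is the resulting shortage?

Equilibrium price would be P* = 28, so the ceiling at 25 binds.
At P = 25: D = 428 − 2.5(25) = 365.5, S = 302 + 2(25) = 352.
Shortage = 365.5 − 352 = 13.5.

Shortage = 13.5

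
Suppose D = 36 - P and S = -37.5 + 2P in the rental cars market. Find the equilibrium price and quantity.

Set D = S: 36 - P = -37.5 + 2P.
73.5 = 3P, so P* = 24.5.
Q* = 36 − 1(24.5) = 11.5.

P* = 24.5, Q* = 11.5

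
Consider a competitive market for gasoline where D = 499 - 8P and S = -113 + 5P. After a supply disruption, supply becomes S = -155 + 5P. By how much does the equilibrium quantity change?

Original equilibrium: P* = 612/13, Q* = 1591/13.
New equilibrium: 499 - 8P = -155 + 5P, so 654 = 13P and P' = 654/13; Q' = 499 − 8(654/13) = 1255/13.
Change in quantity: 1255/13 − 1591/13 = -336/13.

ΔQ = -336/13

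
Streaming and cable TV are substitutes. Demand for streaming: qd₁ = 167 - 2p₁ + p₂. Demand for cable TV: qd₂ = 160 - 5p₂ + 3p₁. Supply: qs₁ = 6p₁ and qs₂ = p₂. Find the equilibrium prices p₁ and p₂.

Market 1: 167 - 2p₁ + p₂ = 6p₁ → 8p₁ - p₂ = 167.
Market 2: 6p₂ - 3p₁ = 160.
Eliminating p₂: 6×(1) + 1×(2) gives 45p₁ = 1162, so p₁ = 1162/45.
Back-substitute into (2): p₂ = (160 + 3×1162/45) / 6 = 1781/45.

p₁ = 1162/45, p₂ = 1781/45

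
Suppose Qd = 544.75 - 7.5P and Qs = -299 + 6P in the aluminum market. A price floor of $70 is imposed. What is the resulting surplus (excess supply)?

Surplus = 101.25

Equilibrium price would be P* = 62.5, so the floor at 70 binds.
At P = 70: Qd = 19.75, Qs = 121.
Surplus = 121 − 19.75 = 101.25.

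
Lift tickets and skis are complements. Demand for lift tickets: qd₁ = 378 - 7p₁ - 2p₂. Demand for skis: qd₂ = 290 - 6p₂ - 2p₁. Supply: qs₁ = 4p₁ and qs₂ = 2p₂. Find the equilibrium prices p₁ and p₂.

p₁ = 611/21, p₂ = 1217/42

Market 1: 378 - 7p₁ - 2p₂ = 4p₁ → 11p₁ + 2p₂ = 378.
Market 2: 8p₂ + 2p₁ = 290.
Eliminating p₂: 8×(1) − 2×(2) gives 84p₁ = 2444, so p₁ = 611/21.
Back-substitute into (2): p₂ = (290 − 2×611/21) / 8 = 1217/42.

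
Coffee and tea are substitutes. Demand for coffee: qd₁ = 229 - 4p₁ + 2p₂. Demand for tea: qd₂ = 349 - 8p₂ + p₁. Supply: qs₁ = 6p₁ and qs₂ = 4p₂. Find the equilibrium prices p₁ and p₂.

p₁ = 1723/59, p₂ = 3719/118

Market 1: 229 - 4p₁ + 2p₂ = 6p₁ → 10p₁ - 2p₂ = 229.
Market 2: 12p₂ - p₁ = 349.
Eliminating p₂: 12×(1) + 2×(2) gives 118p₁ = 3446, so p₁ = 1723/59.
Back-substitute into (2): p₂ = (349 + 1×1723/59) / 12 = 3719/118.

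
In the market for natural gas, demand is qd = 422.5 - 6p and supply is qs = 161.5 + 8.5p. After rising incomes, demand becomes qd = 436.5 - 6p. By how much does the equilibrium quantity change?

Original equilibrium: p* = 18, q* = 314.5.
New equilibrium: 436.5 - 6p = 161.5 + 8.5p, so 275 = 14.5p and p' = 550/29; q' = 436.5 − 6(550/29) = 18717/58.
Change in quantity: 18717/58 − 314.5 = 238/29.

Δq = 238/29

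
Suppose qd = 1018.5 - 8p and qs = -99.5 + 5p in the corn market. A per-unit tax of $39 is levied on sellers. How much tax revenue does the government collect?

Tax revenue = 8209.5

Pre-tax equilibrium: p* = 86, q* = 330.5.
Tax on sellers shifts supply to qs = -99.5 + 5(p − 39) = -294.5 + 5p.
1018.5 - 8p = -294.5 + 5p gives buyer price pb = 101; sellers receive ps = 101 − 39 = 62.
New quantity: q = 1018.5 − 8(101) = 210.5.
Revenue = 39 × 210.5 = 8209.5.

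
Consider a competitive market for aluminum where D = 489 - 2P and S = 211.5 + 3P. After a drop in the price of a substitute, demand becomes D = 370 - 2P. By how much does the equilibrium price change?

Original equilibrium: P* = 55.5, Q* = 378.
New equilibrium: 370 - 2P = 211.5 + 3P, so 158.5 = 5P and P' = 31.7; Q' = 370 − 2(31.7) = 306.6.
Change in price: 31.7 − 55.5 = -23.8.

ΔP = -23.8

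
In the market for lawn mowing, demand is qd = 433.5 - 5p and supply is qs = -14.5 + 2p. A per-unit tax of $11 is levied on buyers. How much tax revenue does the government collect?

Pre-tax equilibrium: p* = 64, q* = 113.5.
Tax on buyers shifts demand to qd = 433.5 − 5(p + 11) = 378.5 - 5p.
378.5 - 5p = -14.5 + 2p gives seller price ps = 393/7; buyers pay pb = 393/7 + 11 = 470/7.
New quantity: q = 433.5 − 5(470/7) = 1369/14.
Revenue = 11 × 1369/14 = 15059/14.

Tax revenue = 15059/14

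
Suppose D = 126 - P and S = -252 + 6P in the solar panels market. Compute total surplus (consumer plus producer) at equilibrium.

Equilibrium: 126 - P = -252 + 6P gives P* = 54, Q* = 72.
Demand choke price: P = 126; supply starts at P = 42.
CS = ½(126 − 54)(72) = 2592; PS = ½(54 − 42)(72) = 432.

Total surplus = 3024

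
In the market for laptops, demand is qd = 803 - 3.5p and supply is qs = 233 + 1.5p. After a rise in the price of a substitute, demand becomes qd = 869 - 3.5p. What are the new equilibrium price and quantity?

p' = 127.2, q' = 423.8

Original equilibrium: p* = 114, q* = 404.
New equilibrium: 869 - 3.5p = 233 + 1.5p, so 636 = 5p and p' = 127.2; q' = 869 − 3.5(127.2) = 423.8.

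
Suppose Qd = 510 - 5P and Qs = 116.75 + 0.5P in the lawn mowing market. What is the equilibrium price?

P* = 71.5

Set Qd = Qs: 510 - 5P = 116.75 + 0.5P.
393.25 = 5.5P, so P* = 71.5.
Q* = 510 − 5(71.5) = 152.5.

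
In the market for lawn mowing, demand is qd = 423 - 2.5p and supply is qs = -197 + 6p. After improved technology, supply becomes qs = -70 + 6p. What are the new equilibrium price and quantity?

Original equilibrium: p* = 1240/17, q* = 4091/17.
New equilibrium: 423 - 2.5p = -70 + 6p, so 493 = 8.5p and p' = 58; q' = 423 − 2.5(58) = 278.

p' = 58, q' = 278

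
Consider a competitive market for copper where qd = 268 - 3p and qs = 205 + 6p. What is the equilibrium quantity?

q* = 247

Set qd = qs: 268 - 3p = 205 + 6p.
63 = 9p, so p* = 7.
q* = 268 − 3(7) = 247.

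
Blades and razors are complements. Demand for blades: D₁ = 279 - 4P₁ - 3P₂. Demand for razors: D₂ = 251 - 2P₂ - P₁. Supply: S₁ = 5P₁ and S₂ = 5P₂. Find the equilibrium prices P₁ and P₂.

P₁ = 20, P₂ = 33

Market 1: 279 - 4P₁ - 3P₂ = 5P₁ → 9P₁ + 3P₂ = 279.
Market 2: 7P₂ + P₁ = 251.
Eliminating P₂: 7×(1) − 3×(2) gives 60P₁ = 1200, so P₁ = 20.
Back-substitute into (2): P₂ = (251 − 1×20) / 7 = 33.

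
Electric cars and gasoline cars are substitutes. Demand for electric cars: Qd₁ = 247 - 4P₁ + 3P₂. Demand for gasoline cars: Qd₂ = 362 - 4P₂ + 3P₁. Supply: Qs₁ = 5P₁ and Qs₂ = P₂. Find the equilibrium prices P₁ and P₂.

Market 1: 247 - 4P₁ + 3P₂ = 5P₁ → 9P₁ - 3P₂ = 247.
Market 2: 5P₂ - 3P₁ = 362.
Eliminating P₂: 5×(1) + 3×(2) gives 36P₁ = 2321, so P₁ = 2321/36.
Back-substitute into (2): P₂ = (362 + 3×2321/36) / 5 = 1333/12.

P₁ = 2321/36, P₂ = 1333/12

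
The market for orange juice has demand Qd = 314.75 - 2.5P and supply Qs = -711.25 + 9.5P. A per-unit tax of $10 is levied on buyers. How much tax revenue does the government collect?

Pre-tax equilibrium: P* = 85.5, Q* = 101.
Tax on buyers shifts demand to Qd = 314.75 − 2.5(P + 10) = 289.75 - 2.5P.
289.75 - 2.5P = -711.25 + 9.5P gives seller price Ps = 1001/12; buyers pay Pb = 1001/12 + 10 = 1121/12.
New quantity: Q = 314.75 − 2.5(1121/12) = 1949/24.
Revenue = 10 × 1949/24 = 9745/12.

Tax revenue = 9745/12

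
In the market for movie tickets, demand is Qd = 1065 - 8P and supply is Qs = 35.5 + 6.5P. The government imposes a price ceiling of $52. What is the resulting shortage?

Equilibrium price would be P* = 71, so the ceiling at 52 binds.
At P = 52: Qd = 1065 − 8(52) = 649, Qs = 35.5 + 6.5(52) = 373.5.
Shortage = 649 − 373.5 = 275.5.

Shortage = 275.5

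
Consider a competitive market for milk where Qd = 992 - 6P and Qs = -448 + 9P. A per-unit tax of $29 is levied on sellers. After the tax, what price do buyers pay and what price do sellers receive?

Pre-tax equilibrium: P* = 96, Q* = 416.
Tax on sellers shifts supply to Qs = -448 + 9(P − 29) = -709 + 9P.
992 - 6P = -709 + 9P gives buyer price Pb = 113.4; sellers receive Ps = 113.4 − 29 = 84.4.
New quantity: Q = 992 − 6(113.4) = 311.6.

Buyers pay $113.4, sellers receive $84.4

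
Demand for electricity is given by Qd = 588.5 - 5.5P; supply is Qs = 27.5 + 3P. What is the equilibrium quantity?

Q* = 225.5

Set Qd = Qs: 588.5 - 5.5P = 27.5 + 3P.
561 = 8.5P, so P* = 66.
Q* = 588.5 − 5.5(66) = 225.5.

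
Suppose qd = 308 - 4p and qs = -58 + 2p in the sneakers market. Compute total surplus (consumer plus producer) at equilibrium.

Total surplus = 1536

Equilibrium: 308 - 4p = -58 + 2p gives p* = 61, q* = 64.
Demand choke price: p = 77; supply starts at p = 29.
CS = ½(77 − 61)(64) = 512; PS = ½(61 − 29)(64) = 1024.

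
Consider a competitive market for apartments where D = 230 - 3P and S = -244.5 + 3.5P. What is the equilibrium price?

Set D = S: 230 - 3P = -244.5 + 3.5P.
474.5 = 6.5P, so P* = 73.
Q* = 230 − 3(73) = 11.

P* = 73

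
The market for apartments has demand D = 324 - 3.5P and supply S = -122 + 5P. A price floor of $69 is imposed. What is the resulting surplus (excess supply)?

Surplus = 140.5

Equilibrium price would be P* = 892/17, so the floor at 69 binds.
At P = 69: D = 82.5, S = 223.
Surplus = 223 − 82.5 = 140.5.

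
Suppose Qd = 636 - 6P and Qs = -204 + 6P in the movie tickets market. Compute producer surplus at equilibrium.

Producer surplus = 3888

Equilibrium: 636 - 6P = -204 + 6P gives P* = 70, Q* = 216.
Supply starts at P = 34 (where Qs = 0).
PS = ½(70 − 34)(216) = 3888.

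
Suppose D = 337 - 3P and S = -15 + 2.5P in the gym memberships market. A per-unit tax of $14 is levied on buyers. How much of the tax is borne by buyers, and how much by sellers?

Pre-tax equilibrium: P* = 64, Q* = 145.
Tax on buyers shifts demand to D = 337 − 3(P + 14) = 295 - 3P.
295 - 3P = -15 + 2.5P gives seller price Ps = 620/11; buyers pay Pb = 620/11 + 14 = 774/11.
New quantity: Q = 337 − 3(774/11) = 1385/11.
Buyer burden = 774/11 − 64 = 70/11; seller burden = 64 − 620/11 = 84/11.

Buyers bear 70/11, sellers bear 84/11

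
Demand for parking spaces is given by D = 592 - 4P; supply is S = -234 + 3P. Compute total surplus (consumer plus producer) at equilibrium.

Equilibrium: 592 - 4P = -234 + 3P gives P* = 118, Q* = 120.
Demand choke price: P = 148; supply starts at P = 78.
CS = ½(148 − 118)(120) = 1800; PS = ½(118 − 78)(120) = 2400.

Total surplus = 4200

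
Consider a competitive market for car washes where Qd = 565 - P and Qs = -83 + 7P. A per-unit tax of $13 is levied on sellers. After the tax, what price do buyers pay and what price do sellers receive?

Buyers pay $92.375, sellers receive $79.375

Pre-tax equilibrium: P* = 81, Q* = 484.
Tax on sellers shifts supply to Qs = -83 + 7(P − 13) = -174 + 7P.
565 - P = -174 + 7P gives buyer price Pb = 92.375; sellers receive Ps = 92.375 − 13 = 79.375.
New quantity: Q = 565 − 1(92.375) = 472.625.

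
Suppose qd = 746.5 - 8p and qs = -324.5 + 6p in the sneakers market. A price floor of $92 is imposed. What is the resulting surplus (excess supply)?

Surplus = 217

Equilibrium price would be p* = 76.5, so the floor at 92 binds.
At p = 92: qd = 10.5, qs = 227.5.
Surplus = 227.5 − 10.5 = 217.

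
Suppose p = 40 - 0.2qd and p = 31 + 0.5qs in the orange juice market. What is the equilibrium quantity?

q* = 90/7

Set the two price expressions equal: 40 - 0.2q = 31 + 0.5q.
9 = 0.7q, so q* = 90/7.
p* = 40 − (0.2)(90/7) = 262/7.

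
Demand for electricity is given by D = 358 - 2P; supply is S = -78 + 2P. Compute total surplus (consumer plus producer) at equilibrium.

Equilibrium: 358 - 2P = -78 + 2P gives P* = 109, Q* = 140.
Demand choke price: P = 179; supply starts at P = 39.
CS = ½(179 − 109)(140) = 4900; PS = ½(109 − 39)(140) = 4900.

Total surplus = 9800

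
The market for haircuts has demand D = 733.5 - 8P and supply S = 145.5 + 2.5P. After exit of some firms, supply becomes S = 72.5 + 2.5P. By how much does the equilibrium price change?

Original equilibrium: P* = 56, Q* = 285.5.
New equilibrium: 733.5 - 8P = 72.5 + 2.5P, so 661 = 10.5P and P' = 1322/21; Q' = 733.5 − 8(1322/21) = 9655/42.
Change in price: 1322/21 − 56 = 146/21.

ΔP = 146/21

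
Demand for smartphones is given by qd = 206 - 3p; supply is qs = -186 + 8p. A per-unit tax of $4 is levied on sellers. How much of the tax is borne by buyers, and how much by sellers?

Buyers bear 32/11, sellers bear 12/11

Pre-tax equilibrium: p* = 392/11, q* = 1090/11.
Tax on sellers shifts supply to qs = -186 + 8(p − 4) = -218 + 8p.
206 - 3p = -218 + 8p gives buyer price pb = 424/11; sellers receive ps = 424/11 − 4 = 380/11.
New quantity: q = 206 − 3(424/11) = 994/11.
Buyer burden = 424/11 − 392/11 = 32/11; seller burden = 392/11 − 380/11 = 12/11.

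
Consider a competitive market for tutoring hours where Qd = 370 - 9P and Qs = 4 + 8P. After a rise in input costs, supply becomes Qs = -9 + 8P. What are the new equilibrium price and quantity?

P' = 379/17, Q' = 2879/17

Original equilibrium: P* = 366/17, Q* = 2996/17.
New equilibrium: 370 - 9P = -9 + 8P, so 379 = 17P and P' = 379/17; Q' = 370 − 9(379/17) = 2879/17.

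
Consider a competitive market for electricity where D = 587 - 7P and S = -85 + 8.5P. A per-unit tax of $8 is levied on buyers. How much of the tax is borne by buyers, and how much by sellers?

Pre-tax equilibrium: P* = 1344/31, Q* = 8789/31.
Tax on buyers shifts demand to D = 587 − 7(P + 8) = 531 - 7P.
531 - 7P = -85 + 8.5P gives seller price Ps = 1232/31; buyers pay Pb = 1232/31 + 8 = 1480/31.
New quantity: Q = 587 − 7(1480/31) = 7837/31.
Buyer burden = 1480/31 − 1344/31 = 136/31; seller burden = 1344/31 − 1232/31 = 112/31.

Buyers bear 136/31, sellers bear 112/31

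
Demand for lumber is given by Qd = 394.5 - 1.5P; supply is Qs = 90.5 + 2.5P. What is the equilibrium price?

Set Qd = Qs: 394.5 - 1.5P = 90.5 + 2.5P.
304 = 4P, so P* = 76.
Q* = 394.5 − 1.5(76) = 280.5.

P* = 76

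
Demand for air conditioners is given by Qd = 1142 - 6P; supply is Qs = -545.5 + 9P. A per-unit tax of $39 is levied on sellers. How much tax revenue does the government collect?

Tax revenue = 12737.4

Pre-tax equilibrium: P* = 112.5, Q* = 467.
Tax on sellers shifts supply to Qs = -545.5 + 9(P − 39) = -896.5 + 9P.
1142 - 6P = -896.5 + 9P gives buyer price Pb = 135.9; sellers receive Ps = 135.9 − 39 = 96.9.
New quantity: Q = 1142 − 6(135.9) = 326.6.
Revenue = 39 × 326.6 = 12737.4.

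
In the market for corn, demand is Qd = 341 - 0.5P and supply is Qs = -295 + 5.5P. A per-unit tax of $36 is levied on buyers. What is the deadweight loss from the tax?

Deadweight loss = 297

Pre-tax equilibrium: P* = 106, Q* = 288.
Tax on buyers shifts demand to Qd = 341 − 0.5(P + 36) = 323 - 0.5P.
323 - 0.5P = -295 + 5.5P gives seller price Ps = 103; buyers pay Pb = 103 + 36 = 139.
New quantity: Q = 341 − 0.5(139) = 271.5.
DWL = ½ × 36 × (288 − 271.5) = 297.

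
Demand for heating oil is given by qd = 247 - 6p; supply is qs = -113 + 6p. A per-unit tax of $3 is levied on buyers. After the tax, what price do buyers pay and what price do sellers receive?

Buyers pay $31.5, sellers receive $28.5

Pre-tax equilibrium: p* = 30, q* = 67.
Tax on buyers shifts demand to qd = 247 − 6(p + 3) = 229 - 6p.
229 - 6p = -113 + 6p gives seller price ps = 28.5; buyers pay pb = 28.5 + 3 = 31.5.
New quantity: q = 247 − 6(31.5) = 58.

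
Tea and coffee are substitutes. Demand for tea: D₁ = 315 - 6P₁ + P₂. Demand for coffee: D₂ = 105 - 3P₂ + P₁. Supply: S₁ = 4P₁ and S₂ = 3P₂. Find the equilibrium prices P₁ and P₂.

P₁ = 1995/59, P₂ = 1365/59

Market 1: 315 - 6P₁ + P₂ = 4P₁ → 10P₁ - P₂ = 315.
Market 2: 6P₂ - P₁ = 105.
Eliminating P₂: 6×(1) + 1×(2) gives 59P₁ = 1995, so P₁ = 1995/59.
Back-substitute into (2): P₂ = (105 + 1×1995/59) / 6 = 1365/59.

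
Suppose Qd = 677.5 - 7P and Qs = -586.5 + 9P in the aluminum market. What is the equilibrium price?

Set Qd = Qs: 677.5 - 7P = -586.5 + 9P.
1264 = 16P, so P* = 79.
Q* = 677.5 − 7(79) = 124.5.

P* = 79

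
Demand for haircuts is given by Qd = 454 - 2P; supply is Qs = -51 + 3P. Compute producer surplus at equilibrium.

Equilibrium: 454 - 2P = -51 + 3P gives P* = 101, Q* = 252.
Supply starts at P = 17 (where Qs = 0).
PS = ½(101 − 17)(252) = 10584.

Producer surplus = 10584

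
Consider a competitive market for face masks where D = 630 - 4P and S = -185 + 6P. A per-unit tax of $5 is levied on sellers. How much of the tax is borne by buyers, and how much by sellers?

Buyers bear $3, sellers bear $2

Pre-tax equilibrium: P* = 81.5, Q* = 304.
Tax on sellers shifts supply to S = -185 + 6(P − 5) = -215 + 6P.
630 - 4P = -215 + 6P gives buyer price Pb = 84.5; sellers receive Ps = 84.5 − 5 = 79.5.
New quantity: Q = 630 − 4(84.5) = 292.
Buyer burden = 84.5 − 81.5 = 3; seller burden = 81.5 − 79.5 = 2.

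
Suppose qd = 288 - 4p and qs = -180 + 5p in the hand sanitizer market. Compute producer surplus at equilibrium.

Producer surplus = 640

Equilibrium: 288 - 4p = -180 + 5p gives p* = 52, q* = 80.
Supply starts at p = 36 (where qs = 0).
PS = ½(52 − 36)(80) = 640.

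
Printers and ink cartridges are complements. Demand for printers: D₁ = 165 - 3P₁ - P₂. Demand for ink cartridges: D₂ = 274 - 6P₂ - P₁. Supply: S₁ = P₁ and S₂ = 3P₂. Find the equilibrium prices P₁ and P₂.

Market 1: 165 - 3P₁ - P₂ = P₁ → 4P₁ + P₂ = 165.
Market 2: 9P₂ + P₁ = 274.
Eliminating P₂: 9×(1) − 1×(2) gives 35P₁ = 1211, so P₁ = 34.6.
Back-substitute into (2): P₂ = (274 − 1×34.6) / 9 = 26.6.

P₁ = 34.6, P₂ = 26.6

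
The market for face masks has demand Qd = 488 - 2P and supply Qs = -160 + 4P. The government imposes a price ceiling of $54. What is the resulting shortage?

Shortage = 324

Equilibrium price would be P* = 108, so the ceiling at 54 binds.
At P = 54: Qd = 488 − 2(54) = 380, Qs = -160 + 4(54) = 56.
Shortage = 380 − 56 = 324.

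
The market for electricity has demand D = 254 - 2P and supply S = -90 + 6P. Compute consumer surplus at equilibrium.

Equilibrium: 254 - 2P = -90 + 6P gives P* = 43, Q* = 168.
Demand choke price (D = 0): P = 127.
CS = ½(127 − 43)(168) = 7056.

Consumer surplus = 7056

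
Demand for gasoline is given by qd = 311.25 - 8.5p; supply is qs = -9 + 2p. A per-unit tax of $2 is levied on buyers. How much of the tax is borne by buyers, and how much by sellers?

Buyers bear 8/21, sellers bear 34/21

Pre-tax equilibrium: p* = 30.5, q* = 52.
Tax on buyers shifts demand to qd = 311.25 − 8.5(p + 2) = 294.25 - 8.5p.
294.25 - 8.5p = -9 + 2p gives seller price ps = 1213/42; buyers pay pb = 1213/42 + 2 = 1297/42.
New quantity: q = 311.25 − 8.5(1297/42) = 1024/21.
Buyer burden = 1297/42 − 30.5 = 8/21; seller burden = 30.5 − 1213/42 = 34/21.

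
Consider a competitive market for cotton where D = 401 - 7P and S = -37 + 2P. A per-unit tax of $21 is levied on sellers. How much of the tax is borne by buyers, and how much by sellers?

Pre-tax equilibrium: P* = 146/3, Q* = 181/3.
Tax on sellers shifts supply to S = -37 + 2(P − 21) = -79 + 2P.
401 - 7P = -79 + 2P gives buyer price Pb = 160/3; sellers receive Ps = 160/3 − 21 = 97/3.
New quantity: Q = 401 − 7(160/3) = 83/3.
Buyer burden = 160/3 − 146/3 = 14/3; seller burden = 146/3 − 97/3 = 49/3.

Buyers bear 14/3, sellers bear 49/3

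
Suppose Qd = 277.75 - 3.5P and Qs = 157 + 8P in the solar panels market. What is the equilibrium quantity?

Set Qd = Qs: 277.75 - 3.5P = 157 + 8P.
120.75 = 11.5P, so P* = 10.5.
Q* = 277.75 − 3.5(10.5) = 241.

Q* = 241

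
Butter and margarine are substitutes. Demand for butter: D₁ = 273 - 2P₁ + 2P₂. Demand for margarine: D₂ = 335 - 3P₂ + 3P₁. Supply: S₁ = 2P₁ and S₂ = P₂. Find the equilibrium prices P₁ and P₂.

P₁ = 176.2, P₂ = 215.9

Market 1: 273 - 2P₁ + 2P₂ = 2P₁ → 4P₁ - 2P₂ = 273.
Market 2: 4P₂ - 3P₁ = 335.
Eliminating P₂: 4×(1) + 2×(2) gives 10P₁ = 1762, so P₁ = 176.2.
Back-substitute into (2): P₂ = (335 + 3×176.2) / 4 = 215.9.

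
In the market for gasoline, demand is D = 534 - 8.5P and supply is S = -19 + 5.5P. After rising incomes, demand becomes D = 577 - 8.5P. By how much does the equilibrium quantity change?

ΔQ = 473/28

Original equilibrium: P* = 39.5, Q* = 198.25.
New equilibrium: 577 - 8.5P = -19 + 5.5P, so 596 = 14P and P' = 298/7; Q' = 577 − 8.5(298/7) = 1506/7.
Change in quantity: 1506/7 − 198.25 = 473/28.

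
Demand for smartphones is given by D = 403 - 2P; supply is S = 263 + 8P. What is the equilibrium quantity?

Q* = 375

Set D = S: 403 - 2P = 263 + 8P.
140 = 10P, so P* = 14.
Q* = 403 − 2(14) = 375.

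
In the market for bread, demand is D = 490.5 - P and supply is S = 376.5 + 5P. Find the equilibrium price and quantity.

Set D = S: 490.5 - P = 376.5 + 5P.
114 = 6P, so P* = 19.
Q* = 490.5 − 1(19) = 471.5.

P* = 19, Q* = 471.5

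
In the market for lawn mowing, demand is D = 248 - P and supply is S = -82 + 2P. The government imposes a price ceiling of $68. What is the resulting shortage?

Equilibrium price would be P* = 110, so the ceiling at 68 binds.
At P = 68: D = 248 − 1(68) = 180, S = -82 + 2(68) = 54.
Shortage = 180 − 54 = 126.

Shortage = 126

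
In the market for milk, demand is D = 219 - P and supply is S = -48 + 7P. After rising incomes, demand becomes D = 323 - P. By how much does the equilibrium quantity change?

ΔQ = 91

Original equilibrium: P* = 33.375, Q* = 185.625.
New equilibrium: 323 - P = -48 + 7P, so 371 = 8P and P' = 46.375; Q' = 323 − 1(46.375) = 276.625.
Change in quantity: 276.625 − 185.625 = 91.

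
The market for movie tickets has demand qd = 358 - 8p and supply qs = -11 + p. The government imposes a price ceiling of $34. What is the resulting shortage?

Equilibrium price would be p* = 41, so the ceiling at 34 binds.
At p = 34: qd = 358 − 8(34) = 86, qs = -11 + 1(34) = 23.
Shortage = 86 − 23 = 63.

Shortage = 63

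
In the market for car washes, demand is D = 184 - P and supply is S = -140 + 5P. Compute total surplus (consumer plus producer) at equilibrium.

Total surplus = 10140

Equilibrium: 184 - P = -140 + 5P gives P* = 54, Q* = 130.
Demand choke price: P = 184; supply starts at P = 28.
CS = ½(184 − 54)(130) = 8450; PS = ½(54 − 28)(130) = 1690.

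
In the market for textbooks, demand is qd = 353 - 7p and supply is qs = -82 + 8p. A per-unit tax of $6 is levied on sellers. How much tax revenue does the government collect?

Pre-tax equilibrium: p* = 29, q* = 150.
Tax on sellers shifts supply to qs = -82 + 8(p − 6) = -130 + 8p.
353 - 7p = -130 + 8p gives buyer price pb = 32.2; sellers receive ps = 32.2 − 6 = 26.2.
New quantity: q = 353 − 7(32.2) = 127.6.
Revenue = 6 × 127.6 = 765.6.

Tax revenue = 765.6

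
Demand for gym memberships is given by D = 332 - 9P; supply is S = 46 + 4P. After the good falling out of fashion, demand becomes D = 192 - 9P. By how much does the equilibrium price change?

Original equilibrium: P* = 22, Q* = 134.
New equilibrium: 192 - 9P = 46 + 4P, so 146 = 13P and P' = 146/13; Q' = 192 − 9(146/13) = 1182/13.
Change in price: 146/13 − 22 = -140/13.

ΔP = -140/13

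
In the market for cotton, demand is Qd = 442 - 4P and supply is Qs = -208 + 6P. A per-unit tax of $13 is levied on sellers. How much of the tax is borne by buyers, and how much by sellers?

Pre-tax equilibrium: P* = 65, Q* = 182.
Tax on sellers shifts supply to Qs = -208 + 6(P − 13) = -286 + 6P.
442 - 4P = -286 + 6P gives buyer price Pb = 72.8; sellers receive Ps = 72.8 − 13 = 59.8.
New quantity: Q = 442 − 4(72.8) = 150.8.
Buyer burden = 72.8 − 65 = 7.8; seller burden = 65 − 59.8 = 5.2.

Buyers bear $7.8, sellers bear $5.2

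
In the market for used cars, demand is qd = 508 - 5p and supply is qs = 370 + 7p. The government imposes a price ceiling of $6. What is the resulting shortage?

Shortage = 66

Equilibrium price would be p* = 11.5, so the ceiling at 6 binds.
At p = 6: qd = 508 − 5(6) = 478, qs = 370 + 7(6) = 412.
Shortage = 478 − 412 = 66.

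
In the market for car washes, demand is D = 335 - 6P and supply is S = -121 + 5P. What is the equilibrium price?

Set D = S: 335 - 6P = -121 + 5P.
456 = 11P, so P* = 456/11.
Q* = 335 − 6(456/11) = 949/11.

P* = 456/11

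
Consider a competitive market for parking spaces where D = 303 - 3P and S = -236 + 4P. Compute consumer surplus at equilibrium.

Equilibrium: 303 - 3P = -236 + 4P gives P* = 77, Q* = 72.
Demand choke price (D = 0): P = 101.
CS = ½(101 − 77)(72) = 864.

Consumer surplus = 864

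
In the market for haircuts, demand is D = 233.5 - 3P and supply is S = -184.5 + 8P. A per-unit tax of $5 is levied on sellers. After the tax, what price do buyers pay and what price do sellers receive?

Buyers pay 458/11, sellers receive 403/11

Pre-tax equilibrium: P* = 38, Q* = 119.5.
Tax on sellers shifts supply to S = -184.5 + 8(P − 5) = -224.5 + 8P.
233.5 - 3P = -224.5 + 8P gives buyer price Pb = 458/11; sellers receive Ps = 458/11 − 5 = 403/11.
New quantity: Q = 233.5 − 3(458/11) = 2389/22.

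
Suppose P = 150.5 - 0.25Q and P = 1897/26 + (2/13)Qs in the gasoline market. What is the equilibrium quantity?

Set the two price expressions equal: 150.5 - 0.25Q = 1897/26 + (2/13)Q.
1008/13 = (21/52)Q, so Q* = 192.
P* = 150.5 − (0.25)(192) = 102.5.

Q* = 192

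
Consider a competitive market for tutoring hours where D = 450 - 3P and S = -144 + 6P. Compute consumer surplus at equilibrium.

Equilibrium: 450 - 3P = -144 + 6P gives P* = 66, Q* = 252.
Demand choke price (D = 0): P = 150.
CS = ½(150 − 66)(252) = 10584.

Consumer surplus = 10584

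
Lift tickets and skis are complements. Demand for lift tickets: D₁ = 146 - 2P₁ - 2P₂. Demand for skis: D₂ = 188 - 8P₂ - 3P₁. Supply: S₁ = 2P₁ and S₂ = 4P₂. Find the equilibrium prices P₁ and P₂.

P₁ = 688/21, P₂ = 157/21

Market 1: 146 - 2P₁ - 2P₂ = 2P₁ → 4P₁ + 2P₂ = 146.
Market 2: 12P₂ + 3P₁ = 188.
Eliminating P₂: 12×(1) − 2×(2) gives 42P₁ = 1376, so P₁ = 688/21.
Back-substitute into (2): P₂ = (188 − 3×688/21) / 12 = 157/21.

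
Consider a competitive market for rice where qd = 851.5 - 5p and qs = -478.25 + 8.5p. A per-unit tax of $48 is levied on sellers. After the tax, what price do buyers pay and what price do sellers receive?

Buyers pay 2317/18, sellers receive 1453/18

Pre-tax equilibrium: p* = 98.5, q* = 359.
Tax on sellers shifts supply to qs = -478.25 + 8.5(p − 48) = -886.25 + 8.5p.
851.5 - 5p = -886.25 + 8.5p gives buyer price pb = 2317/18; sellers receive ps = 2317/18 − 48 = 1453/18.
New quantity: q = 851.5 − 5(2317/18) = 1871/9.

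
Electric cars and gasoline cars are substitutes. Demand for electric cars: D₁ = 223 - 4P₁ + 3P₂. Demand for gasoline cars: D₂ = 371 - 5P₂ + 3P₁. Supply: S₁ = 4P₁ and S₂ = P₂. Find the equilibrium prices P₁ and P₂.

P₁ = 817/13, P₂ = 3637/39

Market 1: 223 - 4P₁ + 3P₂ = 4P₁ → 8P₁ - 3P₂ = 223.
Market 2: 6P₂ - 3P₁ = 371.
Eliminating P₂: 6×(1) + 3×(2) gives 39P₁ = 2451, so P₁ = 817/13.
Back-substitute into (2): P₂ = (371 + 3×817/13) / 6 = 3637/39.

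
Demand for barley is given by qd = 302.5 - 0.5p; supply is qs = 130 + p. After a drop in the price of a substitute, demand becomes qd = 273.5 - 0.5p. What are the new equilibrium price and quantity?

Original equilibrium: p* = 115, q* = 245.
New equilibrium: 273.5 - 0.5p = 130 + p, so 143.5 = 1.5p and p' = 287/3; q' = 273.5 − 0.5(287/3) = 677/3.

p' = 287/3, q' = 677/3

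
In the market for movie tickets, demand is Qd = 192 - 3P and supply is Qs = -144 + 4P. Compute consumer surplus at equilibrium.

Consumer surplus = 384

Equilibrium: 192 - 3P = -144 + 4P gives P* = 48, Q* = 48.
Demand choke price (Qd = 0): P = 64.
CS = ½(64 − 48)(48) = 384.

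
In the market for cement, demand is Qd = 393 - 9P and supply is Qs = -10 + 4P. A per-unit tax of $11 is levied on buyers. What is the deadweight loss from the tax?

Deadweight loss = 2178/13

Pre-tax equilibrium: P* = 31, Q* = 114.
Tax on buyers shifts demand to Qd = 393 − 9(P + 11) = 294 - 9P.
294 - 9P = -10 + 4P gives seller price Ps = 304/13; buyers pay Pb = 304/13 + 11 = 447/13.
New quantity: Q = 393 − 9(447/13) = 1086/13.
DWL = ½ × 11 × (114 − 1086/13) = 2178/13.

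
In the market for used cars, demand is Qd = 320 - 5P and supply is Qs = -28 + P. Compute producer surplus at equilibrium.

Producer surplus = 450

Equilibrium: 320 - 5P = -28 + P gives P* = 58, Q* = 30.
Supply starts at P = 28 (where Qs = 0).
PS = ½(58 − 28)(30) = 450.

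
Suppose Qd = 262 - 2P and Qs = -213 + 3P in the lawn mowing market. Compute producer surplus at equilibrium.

Producer surplus = 864

Equilibrium: 262 - 2P = -213 + 3P gives P* = 95, Q* = 72.
Supply starts at P = 71 (where Qs = 0).
PS = ½(95 − 71)(72) = 864.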